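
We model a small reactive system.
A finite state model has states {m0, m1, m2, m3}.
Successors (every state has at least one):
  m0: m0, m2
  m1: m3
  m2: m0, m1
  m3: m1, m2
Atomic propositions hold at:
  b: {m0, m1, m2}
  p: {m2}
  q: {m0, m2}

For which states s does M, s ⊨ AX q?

Sat(AX q) = {s : every successor in {m0, m2}} = {m0}

{m0}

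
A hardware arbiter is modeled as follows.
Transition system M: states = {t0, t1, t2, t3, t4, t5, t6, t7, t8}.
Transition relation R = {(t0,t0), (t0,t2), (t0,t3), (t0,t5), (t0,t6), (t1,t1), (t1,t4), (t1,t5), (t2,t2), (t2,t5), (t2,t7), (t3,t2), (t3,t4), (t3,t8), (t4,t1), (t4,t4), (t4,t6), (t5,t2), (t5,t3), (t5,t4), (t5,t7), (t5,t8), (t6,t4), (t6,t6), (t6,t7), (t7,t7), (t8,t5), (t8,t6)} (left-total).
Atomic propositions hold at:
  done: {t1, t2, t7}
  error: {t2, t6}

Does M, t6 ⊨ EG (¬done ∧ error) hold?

Sat(¬done) = {t0, t3, t4, t5, t6, t8}
Sat(¬done ∧ error) = {t6}
EG (¬done ∧ error): greatest fixpoint, start Z0 = {t6}, keep only states in Sat with some successor in Z. Already a fixed point.
Sat(EG (¬done ∧ error)) = {t6}
t6 ∈ Sat(EG (¬done ∧ error)) = {t6}, so the formula holds at t6.

Yes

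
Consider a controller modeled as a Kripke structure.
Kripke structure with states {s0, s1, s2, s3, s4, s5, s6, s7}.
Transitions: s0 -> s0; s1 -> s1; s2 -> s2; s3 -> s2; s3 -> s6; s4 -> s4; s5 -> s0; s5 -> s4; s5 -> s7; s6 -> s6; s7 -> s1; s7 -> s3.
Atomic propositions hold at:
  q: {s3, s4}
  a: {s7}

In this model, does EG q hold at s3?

No

EG q: greatest fixpoint, start Z0 = {s3, s4}, keep only states in Sat with some successor in Z. Z1 = {s4}; fixed.
Sat(EG q) = {s4}
s3 ∉ Sat(EG q) = {s4}, so the formula does not hold at s3.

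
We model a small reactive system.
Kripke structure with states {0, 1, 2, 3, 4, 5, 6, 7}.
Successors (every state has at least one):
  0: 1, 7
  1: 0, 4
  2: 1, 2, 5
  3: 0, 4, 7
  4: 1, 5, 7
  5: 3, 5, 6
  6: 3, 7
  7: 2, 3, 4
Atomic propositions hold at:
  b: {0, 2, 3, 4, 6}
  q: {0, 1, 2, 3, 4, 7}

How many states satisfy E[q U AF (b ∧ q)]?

Sat(b ∧ q) = {0, 2, 3, 4}
AF (b ∧ q): least fixpoint, start Z0 = {0, 2, 3, 4}, add states with every successor in Z. Z1 = {0, 1, 2, 3, 4, 7}; Z2 = {0, 1, 2, 3, 4, 6, 7}; fixed.
Sat(AF (b ∧ q)) = {0, 1, 2, 3, 4, 6, 7}
E[q U AF (b ∧ q)]: least fixpoint, start Z0 = Sat(AF (b ∧ q)) = {0, 1, 2, 3, 4, 6, 7}, add states in Sat(q) with some successor in Z. Already a fixed point.
Sat(E[q U AF (b ∧ q)]) = {0, 1, 2, 3, 4, 6, 7}
|Sat(E[q U AF (b ∧ q)])| = |{0, 1, 2, 3, 4, 6, 7}| = 7.

7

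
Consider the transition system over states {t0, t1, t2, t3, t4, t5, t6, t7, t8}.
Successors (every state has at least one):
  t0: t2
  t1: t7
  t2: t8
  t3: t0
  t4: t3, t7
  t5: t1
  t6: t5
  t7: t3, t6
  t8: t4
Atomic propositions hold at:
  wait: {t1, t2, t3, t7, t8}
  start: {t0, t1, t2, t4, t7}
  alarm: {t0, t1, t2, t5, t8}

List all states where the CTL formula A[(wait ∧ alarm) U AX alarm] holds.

Sat(wait ∧ alarm) = {t1, t2, t8}
Sat(AX alarm) = {s : every successor in {t0, t1, t2, t5, t8}} = {t0, t2, t3, t5, t6}
A[(wait ∧ alarm) U AX alarm]: least fixpoint, start Z0 = Sat(AX alarm) = {t0, t2, t3, t5, t6}, add states in Sat(wait ∧ alarm) with every successor in Z. Already a fixed point.
Sat(A[(wait ∧ alarm) U AX alarm]) = {t0, t2, t3, t5, t6}

{t0, t2, t3, t5, t6}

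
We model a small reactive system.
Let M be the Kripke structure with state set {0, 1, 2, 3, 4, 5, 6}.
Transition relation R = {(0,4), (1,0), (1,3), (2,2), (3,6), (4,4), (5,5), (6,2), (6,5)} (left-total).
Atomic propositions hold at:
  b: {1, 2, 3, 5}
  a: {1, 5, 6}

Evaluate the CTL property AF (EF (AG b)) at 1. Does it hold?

AG b: greatest fixpoint, start Z0 = {1, 2, 3, 5}, keep only states in Sat with every successor in Z. Z1 = {2, 5}; fixed.
Sat(AG b) = {2, 5}
EF (AG b): least fixpoint, start Z0 = {2, 5}, add states with some successor in Z. Z1 = {2, 5, 6}; Z2 = {2, 3, 5, 6}; Z3 = {1, 2, 3, 5, 6}; fixed.
Sat(EF (AG b)) = {1, 2, 3, 5, 6}
AF (EF (AG b)): least fixpoint, start Z0 = {1, 2, 3, 5, 6}, add states with every successor in Z. Already a fixed point.
Sat(AF (EF (AG b))) = {1, 2, 3, 5, 6}
1 ∈ Sat(AF (EF (AG b))) = {1, 2, 3, 5, 6}, so the formula holds at 1.

Yes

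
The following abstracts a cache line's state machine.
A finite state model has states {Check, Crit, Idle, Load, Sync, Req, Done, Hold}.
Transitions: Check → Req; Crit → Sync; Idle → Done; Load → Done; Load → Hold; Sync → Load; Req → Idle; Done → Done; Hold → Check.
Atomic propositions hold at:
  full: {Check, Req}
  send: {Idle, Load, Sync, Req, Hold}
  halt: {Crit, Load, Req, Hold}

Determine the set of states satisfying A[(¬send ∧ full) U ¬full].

Sat(¬send) = {Check, Crit, Done}
Sat(¬send ∧ full) = {Check}
Sat(¬full) = {Crit, Idle, Load, Sync, Done, Hold}
A[(¬send ∧ full) U ¬full]: least fixpoint, start Z0 = Sat(¬full) = {Crit, Idle, Load, Sync, Done, Hold}, add states in Sat(¬send ∧ full) with every successor in Z. Already a fixed point.
Sat(A[(¬send ∧ full) U ¬full]) = {Crit, Idle, Load, Sync, Done, Hold}

{Crit, Idle, Load, Sync, Done, Hold}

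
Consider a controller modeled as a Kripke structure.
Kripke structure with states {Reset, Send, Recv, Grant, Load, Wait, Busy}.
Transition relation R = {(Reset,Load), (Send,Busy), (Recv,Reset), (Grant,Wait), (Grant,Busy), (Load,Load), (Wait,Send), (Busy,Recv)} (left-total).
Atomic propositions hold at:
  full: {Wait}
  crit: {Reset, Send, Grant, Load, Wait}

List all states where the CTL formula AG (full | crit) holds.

Sat(full | crit) = {Reset, Send, Grant, Load, Wait}
AG (full | crit): greatest fixpoint, start Z0 = {Reset, Send, Grant, Load, Wait}, keep only states in Sat with every successor in Z. Z1 = {Reset, Load, Wait}; Z2 = {Reset, Load}; fixed.
Sat(AG (full | crit)) = {Reset, Load}

{Reset, Load}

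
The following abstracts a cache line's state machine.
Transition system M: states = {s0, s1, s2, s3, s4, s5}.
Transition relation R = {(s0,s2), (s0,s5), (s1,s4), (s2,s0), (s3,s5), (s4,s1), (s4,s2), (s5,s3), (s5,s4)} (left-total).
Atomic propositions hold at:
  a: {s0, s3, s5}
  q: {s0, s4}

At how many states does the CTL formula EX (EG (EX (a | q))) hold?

5

Sat(a | q) = {s0, s3, s4, s5}
Sat(EX (a | q)) = {s : some successor in {s0, s3, s4, s5}} = {s0, s1, s2, s3, s5}
EG (EX (a | q)): greatest fixpoint, start Z0 = {s0, s1, s2, s3, s5}, keep only states in Sat with some successor in Z. Z1 = {s0, s2, s3, s5}; fixed.
Sat(EG (EX (a | q))) = {s0, s2, s3, s5}
Sat(EX (EG (EX (a | q)))) = {s : some successor in {s0, s2, s3, s5}} = {s0, s2, s3, s4, s5}
|Sat(EX (EG (EX (a | q))))| = |{s0, s2, s3, s4, s5}| = 5.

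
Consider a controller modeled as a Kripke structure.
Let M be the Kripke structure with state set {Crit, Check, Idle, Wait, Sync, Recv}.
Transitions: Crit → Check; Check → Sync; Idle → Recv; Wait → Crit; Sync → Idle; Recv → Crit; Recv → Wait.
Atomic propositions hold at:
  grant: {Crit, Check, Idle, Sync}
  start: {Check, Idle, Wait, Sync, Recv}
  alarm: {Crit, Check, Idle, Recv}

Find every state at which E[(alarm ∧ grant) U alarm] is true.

{Crit, Check, Idle, Recv}

Sat(alarm ∧ grant) = {Crit, Check, Idle}
E[(alarm ∧ grant) U alarm]: least fixpoint, start Z0 = Sat(alarm) = {Crit, Check, Idle, Recv}, add states in Sat(alarm ∧ grant) with some successor in Z. Already a fixed point.
Sat(E[(alarm ∧ grant) U alarm]) = {Crit, Check, Idle, Recv}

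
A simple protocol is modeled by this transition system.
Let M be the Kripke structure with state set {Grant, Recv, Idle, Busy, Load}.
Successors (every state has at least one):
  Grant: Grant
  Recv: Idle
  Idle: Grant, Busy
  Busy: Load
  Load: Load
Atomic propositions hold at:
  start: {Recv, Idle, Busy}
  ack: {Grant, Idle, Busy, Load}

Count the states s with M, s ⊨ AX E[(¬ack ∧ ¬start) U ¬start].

Sat(¬ack) = {Recv}
Sat(¬start) = {Grant, Load}
Sat(¬ack ∧ ¬start) = ∅
E[(¬ack ∧ ¬start) U ¬start]: least fixpoint, start Z0 = Sat(¬start) = {Grant, Load}, add states in Sat(¬ack ∧ ¬start) with some successor in Z. Already a fixed point.
Sat(E[(¬ack ∧ ¬start) U ¬start]) = {Grant, Load}
Sat(AX E[(¬ack ∧ ¬start) U ¬start]) = {s : every successor in {Grant, Load}} = {Grant, Busy, Load}
|Sat(AX E[(¬ack ∧ ¬start) U ¬start])| = |{Grant, Busy, Load}| = 3.

3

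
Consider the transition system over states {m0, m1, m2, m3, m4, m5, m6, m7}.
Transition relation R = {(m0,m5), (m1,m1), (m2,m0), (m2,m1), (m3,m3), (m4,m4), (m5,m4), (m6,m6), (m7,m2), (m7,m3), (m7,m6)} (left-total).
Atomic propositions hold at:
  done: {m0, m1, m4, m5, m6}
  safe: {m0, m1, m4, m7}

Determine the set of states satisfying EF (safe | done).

{m0, m1, m2, m4, m5, m6, m7}

Sat(safe | done) = {m0, m1, m4, m5, m6, m7}
EF (safe | done): least fixpoint, start Z0 = {m0, m1, m4, m5, m6, m7}, add states with some successor in Z. Z1 = {m0, m1, m2, m4, m5, m6, m7}; fixed.
Sat(EF (safe | done)) = {m0, m1, m2, m4, m5, m6, m7}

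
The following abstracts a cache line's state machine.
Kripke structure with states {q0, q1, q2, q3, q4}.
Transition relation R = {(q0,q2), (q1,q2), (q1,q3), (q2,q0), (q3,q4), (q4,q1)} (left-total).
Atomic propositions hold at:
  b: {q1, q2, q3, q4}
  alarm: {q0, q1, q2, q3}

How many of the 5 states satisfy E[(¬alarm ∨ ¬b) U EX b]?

Sat(¬alarm) = {q4}
Sat(¬b) = {q0}
Sat(¬alarm ∨ ¬b) = {q0, q4}
Sat(EX b) = {s : some successor in {q1, q2, q3, q4}} = {q0, q1, q3, q4}
E[(¬alarm ∨ ¬b) U EX b]: least fixpoint, start Z0 = Sat(EX b) = {q0, q1, q3, q4}, add states in Sat(¬alarm ∨ ¬b) with some successor in Z. Already a fixed point.
Sat(E[(¬alarm ∨ ¬b) U EX b]) = {q0, q1, q3, q4}
|Sat(E[(¬alarm ∨ ¬b) U EX b])| = |{q0, q1, q3, q4}| = 4.

4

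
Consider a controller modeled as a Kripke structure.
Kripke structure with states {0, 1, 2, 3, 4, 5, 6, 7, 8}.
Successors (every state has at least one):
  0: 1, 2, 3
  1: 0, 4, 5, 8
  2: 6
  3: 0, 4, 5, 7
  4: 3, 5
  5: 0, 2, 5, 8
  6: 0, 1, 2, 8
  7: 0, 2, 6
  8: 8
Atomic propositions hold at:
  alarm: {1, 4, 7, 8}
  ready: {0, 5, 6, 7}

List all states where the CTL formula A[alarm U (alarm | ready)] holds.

{0, 1, 4, 5, 6, 7, 8}

Sat(alarm | ready) = {0, 1, 4, 5, 6, 7, 8}
A[alarm U (alarm | ready)]: least fixpoint, start Z0 = Sat((alarm | ready)) = {0, 1, 4, 5, 6, 7, 8}, add states in Sat(alarm) with every successor in Z. Already a fixed point.
Sat(A[alarm U (alarm | ready)]) = {0, 1, 4, 5, 6, 7, 8}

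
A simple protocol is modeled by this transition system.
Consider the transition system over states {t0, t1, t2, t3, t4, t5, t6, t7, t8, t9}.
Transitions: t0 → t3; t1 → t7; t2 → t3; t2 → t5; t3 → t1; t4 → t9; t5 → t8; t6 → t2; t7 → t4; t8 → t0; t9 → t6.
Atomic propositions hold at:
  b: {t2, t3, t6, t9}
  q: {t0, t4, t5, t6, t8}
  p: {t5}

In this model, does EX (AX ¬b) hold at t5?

Sat(¬b) = {t0, t1, t4, t5, t7, t8}
Sat(AX ¬b) = {s : every successor in {t0, t1, t4, t5, t7, t8}} = {t1, t3, t5, t7, t8}
Sat(EX (AX ¬b)) = {s : some successor in {t1, t3, t5, t7, t8}} = {t0, t1, t2, t3, t5}
t5 ∈ Sat(EX (AX ¬b)) = {t0, t1, t2, t3, t5}, so the formula holds at t5.

Yes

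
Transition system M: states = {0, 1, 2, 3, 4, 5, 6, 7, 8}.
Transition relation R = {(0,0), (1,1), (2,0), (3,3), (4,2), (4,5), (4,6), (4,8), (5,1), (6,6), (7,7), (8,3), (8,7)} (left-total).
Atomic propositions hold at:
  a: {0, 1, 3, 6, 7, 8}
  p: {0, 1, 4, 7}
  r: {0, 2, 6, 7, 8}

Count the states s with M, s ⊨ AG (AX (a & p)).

Sat(a & p) = {0, 1, 7}
Sat(AX (a & p)) = {s : every successor in {0, 1, 7}} = {0, 1, 2, 5, 7}
AG (AX (a & p)): greatest fixpoint, start Z0 = {0, 1, 2, 5, 7}, keep only states in Sat with every successor in Z. Already a fixed point.
Sat(AG (AX (a & p))) = {0, 1, 2, 5, 7}
|Sat(AG (AX (a & p)))| = |{0, 1, 2, 5, 7}| = 5.

5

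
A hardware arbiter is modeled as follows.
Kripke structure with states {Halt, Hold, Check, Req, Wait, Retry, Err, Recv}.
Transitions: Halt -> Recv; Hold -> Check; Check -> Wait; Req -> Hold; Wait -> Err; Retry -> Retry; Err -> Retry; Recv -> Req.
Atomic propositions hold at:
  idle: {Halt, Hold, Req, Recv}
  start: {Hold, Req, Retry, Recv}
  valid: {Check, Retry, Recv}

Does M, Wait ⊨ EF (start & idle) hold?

Sat(start & idle) = {Hold, Req, Recv}
EF (start & idle): least fixpoint, start Z0 = {Hold, Req, Recv}, add states with some successor in Z. Z1 = {Halt, Hold, Req, Recv}; fixed.
Sat(EF (start & idle)) = {Halt, Hold, Req, Recv}
Wait ∉ Sat(EF (start & idle)) = {Halt, Hold, Req, Recv}, so the formula does not hold at Wait.

No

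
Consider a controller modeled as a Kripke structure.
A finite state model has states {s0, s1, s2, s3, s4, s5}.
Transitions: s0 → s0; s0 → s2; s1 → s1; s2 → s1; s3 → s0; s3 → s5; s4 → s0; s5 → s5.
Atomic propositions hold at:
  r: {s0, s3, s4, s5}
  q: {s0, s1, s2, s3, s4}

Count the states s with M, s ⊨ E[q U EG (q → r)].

4

Sat(q → r) = {s0, s3, s4, s5}
EG (q → r): greatest fixpoint, start Z0 = {s0, s3, s4, s5}, keep only states in Sat with some successor in Z. Already a fixed point.
Sat(EG (q → r)) = {s0, s3, s4, s5}
E[q U EG (q → r)]: least fixpoint, start Z0 = Sat(EG (q → r)) = {s0, s3, s4, s5}, add states in Sat(q) with some successor in Z. Already a fixed point.
Sat(E[q U EG (q → r)]) = {s0, s3, s4, s5}
|Sat(E[q U EG (q → r)])| = |{s0, s3, s4, s5}| = 4.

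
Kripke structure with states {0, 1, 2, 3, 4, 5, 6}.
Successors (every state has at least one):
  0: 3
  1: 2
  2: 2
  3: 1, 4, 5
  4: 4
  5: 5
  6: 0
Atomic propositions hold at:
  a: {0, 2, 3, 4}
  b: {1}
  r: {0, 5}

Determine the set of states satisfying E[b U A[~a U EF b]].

Sat(~a) = {1, 5, 6}
EF b: least fixpoint, start Z0 = {1}, add states with some successor in Z. Z1 = {1, 3}; Z2 = {0, 1, 3}; Z3 = {0, 1, 3, 6}; fixed.
Sat(EF b) = {0, 1, 3, 6}
A[~a U EF b]: least fixpoint, start Z0 = Sat(EF b) = {0, 1, 3, 6}, add states in Sat(~a) with every successor in Z. Already a fixed point.
Sat(A[~a U EF b]) = {0, 1, 3, 6}
E[b U A[~a U EF b]]: least fixpoint, start Z0 = Sat(A[~a U EF b]) = {0, 1, 3, 6}, add states in Sat(b) with some successor in Z. Already a fixed point.
Sat(E[b U A[~a U EF b]]) = {0, 1, 3, 6}

{0, 1, 3, 6}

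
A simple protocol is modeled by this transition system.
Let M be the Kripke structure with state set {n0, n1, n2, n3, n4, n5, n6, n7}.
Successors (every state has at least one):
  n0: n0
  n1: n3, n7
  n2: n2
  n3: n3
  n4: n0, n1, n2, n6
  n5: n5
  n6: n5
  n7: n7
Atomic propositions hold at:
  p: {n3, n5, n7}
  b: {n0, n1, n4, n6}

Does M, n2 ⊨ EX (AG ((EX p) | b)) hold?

Sat(EX p) = {s : some successor in {n3, n5, n7}} = {n1, n3, n5, n6, n7}
Sat((EX p) | b) = {n0, n1, n3, n4, n5, n6, n7}
AG ((EX p) | b): greatest fixpoint, start Z0 = {n0, n1, n3, n4, n5, n6, n7}, keep only states in Sat with every successor in Z. Z1 = {n0, n1, n3, n5, n6, n7}; fixed.
Sat(AG ((EX p) | b)) = {n0, n1, n3, n5, n6, n7}
Sat(EX (AG ((EX p) | b))) = {s : some successor in {n0, n1, n3, n5, n6, n7}} = {n0, n1, n3, n4, n5, n6, n7}
n2 ∉ Sat(EX (AG ((EX p) | b))) = {n0, n1, n3, n4, n5, n6, n7}, so the formula does not hold at n2.

No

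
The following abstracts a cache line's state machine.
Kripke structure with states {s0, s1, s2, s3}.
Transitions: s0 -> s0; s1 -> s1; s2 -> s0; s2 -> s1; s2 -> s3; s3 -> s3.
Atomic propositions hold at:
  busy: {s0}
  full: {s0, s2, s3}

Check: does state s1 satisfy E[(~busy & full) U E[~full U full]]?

No

Sat(~busy) = {s1, s2, s3}
Sat(~busy & full) = {s2, s3}
Sat(~full) = {s1}
E[~full U full]: least fixpoint, start Z0 = Sat(full) = {s0, s2, s3}, add states in Sat(~full) with some successor in Z. Already a fixed point.
Sat(E[~full U full]) = {s0, s2, s3}
E[(~busy & full) U E[~full U full]]: least fixpoint, start Z0 = Sat(E[~full U full]) = {s0, s2, s3}, add states in Sat(~busy & full) with some successor in Z. Already a fixed point.
Sat(E[(~busy & full) U E[~full U full]]) = {s0, s2, s3}
s1 ∉ Sat(E[(~busy & full) U E[~full U full]]) = {s0, s2, s3}, so the formula does not hold at s1.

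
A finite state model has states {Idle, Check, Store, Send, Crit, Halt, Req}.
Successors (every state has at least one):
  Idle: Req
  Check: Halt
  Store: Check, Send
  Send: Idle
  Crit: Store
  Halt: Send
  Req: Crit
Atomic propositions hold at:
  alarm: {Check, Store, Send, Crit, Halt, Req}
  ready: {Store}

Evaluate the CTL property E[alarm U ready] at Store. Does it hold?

Yes

E[alarm U ready]: least fixpoint, start Z0 = Sat(ready) = {Store}, add states in Sat(alarm) with some successor in Z. Z1 = {Store, Crit}; Z2 = {Store, Crit, Req}; fixed.
Sat(E[alarm U ready]) = {Store, Crit, Req}
Store ∈ Sat(E[alarm U ready]) = {Store, Crit, Req}, so the formula holds at Store.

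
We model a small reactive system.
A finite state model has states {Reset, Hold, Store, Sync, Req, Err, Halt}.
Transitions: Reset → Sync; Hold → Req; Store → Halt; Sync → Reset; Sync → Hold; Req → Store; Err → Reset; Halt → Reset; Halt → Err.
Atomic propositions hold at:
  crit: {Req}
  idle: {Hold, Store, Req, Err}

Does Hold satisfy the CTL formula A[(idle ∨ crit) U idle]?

Sat(idle ∨ crit) = {Hold, Store, Req, Err}
A[(idle ∨ crit) U idle]: least fixpoint, start Z0 = Sat(idle) = {Hold, Store, Req, Err}, add states in Sat(idle ∨ crit) with every successor in Z. Already a fixed point.
Sat(A[(idle ∨ crit) U idle]) = {Hold, Store, Req, Err}
Hold ∈ Sat(A[(idle ∨ crit) U idle]) = {Hold, Store, Req, Err}, so the formula holds at Hold.

Yes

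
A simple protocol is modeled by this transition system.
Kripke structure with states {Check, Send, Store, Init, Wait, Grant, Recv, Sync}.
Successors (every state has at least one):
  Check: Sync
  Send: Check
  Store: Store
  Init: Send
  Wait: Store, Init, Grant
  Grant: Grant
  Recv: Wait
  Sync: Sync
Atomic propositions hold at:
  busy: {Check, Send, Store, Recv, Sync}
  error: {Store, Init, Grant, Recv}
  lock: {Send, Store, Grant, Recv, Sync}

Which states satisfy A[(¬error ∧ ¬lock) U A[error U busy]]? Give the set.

Sat(¬error) = {Check, Send, Wait, Sync}
Sat(¬lock) = {Check, Init, Wait}
Sat(¬error ∧ ¬lock) = {Check, Wait}
A[error U busy]: least fixpoint, start Z0 = Sat(busy) = {Check, Send, Store, Recv, Sync}, add states in Sat(error) with every successor in Z. Z1 = {Check, Send, Store, Init, Recv, Sync}; fixed.
Sat(A[error U busy]) = {Check, Send, Store, Init, Recv, Sync}
A[(¬error ∧ ¬lock) U A[error U busy]]: least fixpoint, start Z0 = Sat(A[error U busy]) = {Check, Send, Store, Init, Recv, Sync}, add states in Sat(¬error ∧ ¬lock) with every successor in Z. Already a fixed point.
Sat(A[(¬error ∧ ¬lock) U A[error U busy]]) = {Check, Send, Store, Init, Recv, Sync}

{Check, Send, Store, Init, Recv, Sync}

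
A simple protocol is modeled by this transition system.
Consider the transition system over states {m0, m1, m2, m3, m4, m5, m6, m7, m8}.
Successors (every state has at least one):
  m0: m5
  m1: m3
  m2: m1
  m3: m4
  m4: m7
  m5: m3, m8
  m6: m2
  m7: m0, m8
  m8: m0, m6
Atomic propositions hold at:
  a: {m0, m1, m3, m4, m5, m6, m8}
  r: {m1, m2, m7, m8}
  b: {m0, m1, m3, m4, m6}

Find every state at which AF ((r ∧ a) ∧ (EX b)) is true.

Sat(r ∧ a) = {m1, m8}
Sat(EX b) = {s : some successor in {m0, m1, m3, m4, m6}} = {m1, m2, m3, m5, m7, m8}
Sat((r ∧ a) ∧ (EX b)) = {m1, m8}
AF ((r ∧ a) ∧ (EX b)): least fixpoint, start Z0 = {m1, m8}, add states with every successor in Z. Z1 = {m1, m2, m8}; Z2 = {m1, m2, m6, m8}; fixed.
Sat(AF ((r ∧ a) ∧ (EX b))) = {m1, m2, m6, m8}

{m1, m2, m6, m8}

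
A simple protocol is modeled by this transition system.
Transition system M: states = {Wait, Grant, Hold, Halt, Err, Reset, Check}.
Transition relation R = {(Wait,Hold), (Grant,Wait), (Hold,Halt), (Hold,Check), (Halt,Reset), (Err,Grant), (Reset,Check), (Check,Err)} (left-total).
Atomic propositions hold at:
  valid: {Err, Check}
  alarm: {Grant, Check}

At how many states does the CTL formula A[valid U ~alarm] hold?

Sat(~alarm) = {Wait, Hold, Halt, Err, Reset}
A[valid U ~alarm]: least fixpoint, start Z0 = Sat(~alarm) = {Wait, Hold, Halt, Err, Reset}, add states in Sat(valid) with every successor in Z. Z1 = {Wait, Hold, Halt, Err, Reset, Check}; fixed.
Sat(A[valid U ~alarm]) = {Wait, Hold, Halt, Err, Reset, Check}
|Sat(A[valid U ~alarm])| = |{Wait, Hold, Halt, Err, Reset, Check}| = 6.

6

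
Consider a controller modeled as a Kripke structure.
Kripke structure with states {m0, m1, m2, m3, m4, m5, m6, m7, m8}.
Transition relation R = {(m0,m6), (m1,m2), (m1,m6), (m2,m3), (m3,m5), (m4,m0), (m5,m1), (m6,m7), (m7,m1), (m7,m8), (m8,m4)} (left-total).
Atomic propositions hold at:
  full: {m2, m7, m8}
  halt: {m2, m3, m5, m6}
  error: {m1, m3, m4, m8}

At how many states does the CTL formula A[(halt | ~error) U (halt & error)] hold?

Sat(~error) = {m0, m2, m5, m6, m7}
Sat(halt | ~error) = {m0, m2, m3, m5, m6, m7}
Sat(halt & error) = {m3}
A[(halt | ~error) U (halt & error)]: least fixpoint, start Z0 = Sat((halt & error)) = {m3}, add states in Sat(halt | ~error) with every successor in Z. Z1 = {m2, m3}; fixed.
Sat(A[(halt | ~error) U (halt & error)]) = {m2, m3}
|Sat(A[(halt | ~error) U (halt & error)])| = |{m2, m3}| = 2.

2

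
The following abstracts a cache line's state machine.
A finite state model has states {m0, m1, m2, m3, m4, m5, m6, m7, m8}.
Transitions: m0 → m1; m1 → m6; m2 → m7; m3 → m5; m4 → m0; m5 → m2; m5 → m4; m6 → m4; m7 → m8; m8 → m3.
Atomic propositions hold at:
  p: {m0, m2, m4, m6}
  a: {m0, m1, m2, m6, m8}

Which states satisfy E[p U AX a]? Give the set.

Sat(AX a) = {s : every successor in {m0, m1, m2, m6, m8}} = {m0, m1, m4, m7}
E[p U AX a]: least fixpoint, start Z0 = Sat(AX a) = {m0, m1, m4, m7}, add states in Sat(p) with some successor in Z. Z1 = {m0, m1, m2, m4, m6, m7}; fixed.
Sat(E[p U AX a]) = {m0, m1, m2, m4, m6, m7}

{m0, m1, m2, m4, m6, m7}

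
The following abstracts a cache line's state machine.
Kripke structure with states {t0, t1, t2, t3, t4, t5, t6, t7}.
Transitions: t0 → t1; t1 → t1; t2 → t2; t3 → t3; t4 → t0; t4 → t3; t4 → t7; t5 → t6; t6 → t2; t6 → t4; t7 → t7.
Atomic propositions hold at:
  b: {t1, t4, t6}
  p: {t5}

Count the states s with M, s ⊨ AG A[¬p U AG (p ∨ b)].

2

Sat(¬p) = {t0, t1, t2, t3, t4, t6, t7}
Sat(p ∨ b) = {t1, t4, t5, t6}
AG (p ∨ b): greatest fixpoint, start Z0 = {t1, t4, t5, t6}, keep only states in Sat with every successor in Z. Z1 = {t1, t5}; Z2 = {t1}; fixed.
Sat(AG (p ∨ b)) = {t1}
A[¬p U AG (p ∨ b)]: least fixpoint, start Z0 = Sat(AG (p ∨ b)) = {t1}, add states in Sat(¬p) with every successor in Z. Z1 = {t0, t1}; fixed.
Sat(A[¬p U AG (p ∨ b)]) = {t0, t1}
AG A[¬p U AG (p ∨ b)]: greatest fixpoint, start Z0 = {t0, t1}, keep only states in Sat with every successor in Z. Already a fixed point.
Sat(AG A[¬p U AG (p ∨ b)]) = {t0, t1}
|Sat(AG A[¬p U AG (p ∨ b)])| = |{t0, t1}| = 2.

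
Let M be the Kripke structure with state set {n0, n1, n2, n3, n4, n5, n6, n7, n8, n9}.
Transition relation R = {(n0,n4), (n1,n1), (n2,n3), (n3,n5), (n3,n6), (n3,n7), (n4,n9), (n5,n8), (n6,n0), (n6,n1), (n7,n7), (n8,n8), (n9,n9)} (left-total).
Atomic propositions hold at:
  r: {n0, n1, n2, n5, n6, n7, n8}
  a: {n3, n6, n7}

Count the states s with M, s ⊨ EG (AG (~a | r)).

8

Sat(~a) = {n0, n1, n2, n4, n5, n8, n9}
Sat(~a | r) = {n0, n1, n2, n4, n5, n6, n7, n8, n9}
AG (~a | r): greatest fixpoint, start Z0 = {n0, n1, n2, n4, n5, n6, n7, n8, n9}, keep only states in Sat with every successor in Z. Z1 = {n0, n1, n4, n5, n6, n7, n8, n9}; fixed.
Sat(AG (~a | r)) = {n0, n1, n4, n5, n6, n7, n8, n9}
EG (AG (~a | r)): greatest fixpoint, start Z0 = {n0, n1, n4, n5, n6, n7, n8, n9}, keep only states in Sat with some successor in Z. Already a fixed point.
Sat(EG (AG (~a | r))) = {n0, n1, n4, n5, n6, n7, n8, n9}
|Sat(EG (AG (~a | r)))| = |{n0, n1, n4, n5, n6, n7, n8, n9}| = 8.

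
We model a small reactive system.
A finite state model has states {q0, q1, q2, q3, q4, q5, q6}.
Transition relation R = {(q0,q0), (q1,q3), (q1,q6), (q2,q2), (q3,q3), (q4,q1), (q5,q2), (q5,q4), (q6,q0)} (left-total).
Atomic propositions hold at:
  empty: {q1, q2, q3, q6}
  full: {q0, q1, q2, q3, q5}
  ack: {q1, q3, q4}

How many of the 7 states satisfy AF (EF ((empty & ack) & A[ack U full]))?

4

Sat(empty & ack) = {q1, q3}
A[ack U full]: least fixpoint, start Z0 = Sat(full) = {q0, q1, q2, q3, q5}, add states in Sat(ack) with every successor in Z. Z1 = {q0, q1, q2, q3, q4, q5}; fixed.
Sat(A[ack U full]) = {q0, q1, q2, q3, q4, q5}
Sat((empty & ack) & A[ack U full]) = {q1, q3}
EF ((empty & ack) & A[ack U full]): least fixpoint, start Z0 = {q1, q3}, add states with some successor in Z. Z1 = {q1, q3, q4}; Z2 = {q1, q3, q4, q5}; fixed.
Sat(EF ((empty & ack) & A[ack U full])) = {q1, q3, q4, q5}
AF (EF ((empty & ack) & A[ack U full])): least fixpoint, start Z0 = {q1, q3, q4, q5}, add states with every successor in Z. Already a fixed point.
Sat(AF (EF ((empty & ack) & A[ack U full]))) = {q1, q3, q4, q5}
|Sat(AF (EF ((empty & ack) & A[ack U full])))| = |{q1, q3, q4, q5}| = 4.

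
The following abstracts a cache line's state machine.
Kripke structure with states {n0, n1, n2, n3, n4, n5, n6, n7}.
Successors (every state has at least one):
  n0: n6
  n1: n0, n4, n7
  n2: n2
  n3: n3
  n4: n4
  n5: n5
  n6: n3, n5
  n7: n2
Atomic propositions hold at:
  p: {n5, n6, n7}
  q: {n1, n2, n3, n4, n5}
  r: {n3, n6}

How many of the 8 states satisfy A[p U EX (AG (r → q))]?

Sat(r → q) = {n0, n1, n2, n3, n4, n5, n7}
AG (r → q): greatest fixpoint, start Z0 = {n0, n1, n2, n3, n4, n5, n7}, keep only states in Sat with every successor in Z. Z1 = {n1, n2, n3, n4, n5, n7}; Z2 = {n2, n3, n4, n5, n7}; fixed.
Sat(AG (r → q)) = {n2, n3, n4, n5, n7}
Sat(EX (AG (r → q))) = {s : some successor in {n2, n3, n4, n5, n7}} = {n1, n2, n3, n4, n5, n6, n7}
A[p U EX (AG (r → q))]: least fixpoint, start Z0 = Sat(EX (AG (r → q))) = {n1, n2, n3, n4, n5, n6, n7}, add states in Sat(p) with every successor in Z. Already a fixed point.
Sat(A[p U EX (AG (r → q))]) = {n1, n2, n3, n4, n5, n6, n7}
|Sat(A[p U EX (AG (r → q))])| = |{n1, n2, n3, n4, n5, n6, n7}| = 7.

7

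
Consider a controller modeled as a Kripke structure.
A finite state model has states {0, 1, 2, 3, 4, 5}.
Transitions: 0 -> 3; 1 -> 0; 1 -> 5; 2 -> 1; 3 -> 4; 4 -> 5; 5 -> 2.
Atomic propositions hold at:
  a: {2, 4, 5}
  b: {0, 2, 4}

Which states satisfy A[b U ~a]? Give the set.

{0, 1, 2, 3}

Sat(~a) = {0, 1, 3}
A[b U ~a]: least fixpoint, start Z0 = Sat(~a) = {0, 1, 3}, add states in Sat(b) with every successor in Z. Z1 = {0, 1, 2, 3}; fixed.
Sat(A[b U ~a]) = {0, 1, 2, 3}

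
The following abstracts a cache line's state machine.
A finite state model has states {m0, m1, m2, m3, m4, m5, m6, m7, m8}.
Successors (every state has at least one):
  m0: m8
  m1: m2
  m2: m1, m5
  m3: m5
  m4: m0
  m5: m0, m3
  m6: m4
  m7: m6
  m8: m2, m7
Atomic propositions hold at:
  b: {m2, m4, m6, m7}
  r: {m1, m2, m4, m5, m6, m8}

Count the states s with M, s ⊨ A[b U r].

A[b U r]: least fixpoint, start Z0 = Sat(r) = {m1, m2, m4, m5, m6, m8}, add states in Sat(b) with every successor in Z. Z1 = {m1, m2, m4, m5, m6, m7, m8}; fixed.
Sat(A[b U r]) = {m1, m2, m4, m5, m6, m7, m8}
|Sat(A[b U r])| = |{m1, m2, m4, m5, m6, m7, m8}| = 7.

7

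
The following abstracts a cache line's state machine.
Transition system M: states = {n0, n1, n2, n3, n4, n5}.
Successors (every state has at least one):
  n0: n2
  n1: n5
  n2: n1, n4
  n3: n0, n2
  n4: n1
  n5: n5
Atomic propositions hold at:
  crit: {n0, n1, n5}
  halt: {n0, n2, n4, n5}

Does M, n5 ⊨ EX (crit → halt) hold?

Yes

Sat(crit → halt) = {n0, n2, n3, n4, n5}
Sat(EX (crit → halt)) = {s : some successor in {n0, n2, n3, n4, n5}} = {n0, n1, n2, n3, n5}
n5 ∈ Sat(EX (crit → halt)) = {n0, n1, n2, n3, n5}, so the formula holds at n5.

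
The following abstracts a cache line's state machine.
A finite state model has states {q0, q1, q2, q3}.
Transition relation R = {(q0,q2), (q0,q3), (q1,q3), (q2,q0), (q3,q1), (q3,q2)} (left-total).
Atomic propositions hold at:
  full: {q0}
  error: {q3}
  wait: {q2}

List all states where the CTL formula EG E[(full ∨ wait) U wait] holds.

{q0, q2}

Sat(full ∨ wait) = {q0, q2}
E[(full ∨ wait) U wait]: least fixpoint, start Z0 = Sat(wait) = {q2}, add states in Sat(full ∨ wait) with some successor in Z. Z1 = {q0, q2}; fixed.
Sat(E[(full ∨ wait) U wait]) = {q0, q2}
EG E[(full ∨ wait) U wait]: greatest fixpoint, start Z0 = {q0, q2}, keep only states in Sat with some successor in Z. Already a fixed point.
Sat(EG E[(full ∨ wait) U wait]) = {q0, q2}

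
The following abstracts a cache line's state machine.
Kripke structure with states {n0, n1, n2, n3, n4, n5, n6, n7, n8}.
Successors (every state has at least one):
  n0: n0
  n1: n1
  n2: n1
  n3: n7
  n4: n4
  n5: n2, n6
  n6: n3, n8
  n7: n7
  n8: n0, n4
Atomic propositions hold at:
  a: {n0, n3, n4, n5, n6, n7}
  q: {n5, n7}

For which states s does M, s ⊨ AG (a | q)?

{n0, n3, n4, n7}

Sat(a | q) = {n0, n3, n4, n5, n6, n7}
AG (a | q): greatest fixpoint, start Z0 = {n0, n3, n4, n5, n6, n7}, keep only states in Sat with every successor in Z. Z1 = {n0, n3, n4, n7}; fixed.
Sat(AG (a | q)) = {n0, n3, n4, n7}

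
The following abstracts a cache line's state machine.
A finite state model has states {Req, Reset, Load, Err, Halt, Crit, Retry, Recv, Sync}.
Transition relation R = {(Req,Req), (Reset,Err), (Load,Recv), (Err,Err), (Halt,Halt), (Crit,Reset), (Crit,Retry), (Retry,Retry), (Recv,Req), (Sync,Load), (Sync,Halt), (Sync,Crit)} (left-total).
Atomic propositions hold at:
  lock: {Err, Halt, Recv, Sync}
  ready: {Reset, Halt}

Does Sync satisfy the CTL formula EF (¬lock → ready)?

Yes

Sat(¬lock) = {Req, Reset, Load, Crit, Retry}
Sat(¬lock → ready) = {Reset, Err, Halt, Recv, Sync}
EF (¬lock → ready): least fixpoint, start Z0 = {Reset, Err, Halt, Recv, Sync}, add states with some successor in Z. Z1 = {Reset, Load, Err, Halt, Crit, Recv, Sync}; fixed.
Sat(EF (¬lock → ready)) = {Reset, Load, Err, Halt, Crit, Recv, Sync}
Sync ∈ Sat(EF (¬lock → ready)) = {Reset, Load, Err, Halt, Crit, Recv, Sync}, so the formula holds at Sync.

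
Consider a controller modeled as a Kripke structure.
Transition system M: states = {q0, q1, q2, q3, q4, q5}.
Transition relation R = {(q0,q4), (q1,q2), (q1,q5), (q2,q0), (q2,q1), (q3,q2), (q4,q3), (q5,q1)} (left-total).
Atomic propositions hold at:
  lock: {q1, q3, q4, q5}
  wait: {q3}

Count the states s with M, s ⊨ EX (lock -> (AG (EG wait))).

3

EG wait: greatest fixpoint, start Z0 = {q3}, keep only states in Sat with some successor in Z. Z1 = ∅; fixed.
Sat(EG wait) = ∅
AG (EG wait): greatest fixpoint, start Z0 = ∅, keep only states in Sat with every successor in Z. Already a fixed point.
Sat(AG (EG wait)) = ∅
Sat(lock -> (AG (EG wait))) = {q0, q2}
Sat(EX (lock -> (AG (EG wait)))) = {s : some successor in {q0, q2}} = {q1, q2, q3}
|Sat(EX (lock -> (AG (EG wait))))| = |{q1, q2, q3}| = 3.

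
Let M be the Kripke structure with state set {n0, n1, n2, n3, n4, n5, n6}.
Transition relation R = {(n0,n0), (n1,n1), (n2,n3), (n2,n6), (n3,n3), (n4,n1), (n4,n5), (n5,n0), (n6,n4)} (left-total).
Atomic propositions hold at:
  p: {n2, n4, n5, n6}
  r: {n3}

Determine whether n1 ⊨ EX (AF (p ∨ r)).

No

Sat(p ∨ r) = {n2, n3, n4, n5, n6}
AF (p ∨ r): least fixpoint, start Z0 = {n2, n3, n4, n5, n6}, add states with every successor in Z. Already a fixed point.
Sat(AF (p ∨ r)) = {n2, n3, n4, n5, n6}
Sat(EX (AF (p ∨ r))) = {s : some successor in {n2, n3, n4, n5, n6}} = {n2, n3, n4, n6}
n1 ∉ Sat(EX (AF (p ∨ r))) = {n2, n3, n4, n6}, so the formula does not hold at n1.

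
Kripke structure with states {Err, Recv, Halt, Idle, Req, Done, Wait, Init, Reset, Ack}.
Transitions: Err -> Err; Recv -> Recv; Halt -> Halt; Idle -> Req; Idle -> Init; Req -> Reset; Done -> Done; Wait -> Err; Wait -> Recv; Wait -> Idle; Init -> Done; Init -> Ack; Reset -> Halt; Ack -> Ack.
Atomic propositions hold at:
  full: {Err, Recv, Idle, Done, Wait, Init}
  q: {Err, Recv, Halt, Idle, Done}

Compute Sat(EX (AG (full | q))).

{Err, Recv, Halt, Done, Wait, Init, Reset}

Sat(full | q) = {Err, Recv, Halt, Idle, Done, Wait, Init}
AG (full | q): greatest fixpoint, start Z0 = {Err, Recv, Halt, Idle, Done, Wait, Init}, keep only states in Sat with every successor in Z. Z1 = {Err, Recv, Halt, Done, Wait}; Z2 = {Err, Recv, Halt, Done}; fixed.
Sat(AG (full | q)) = {Err, Recv, Halt, Done}
Sat(EX (AG (full | q))) = {s : some successor in {Err, Recv, Halt, Done}} = {Err, Recv, Halt, Done, Wait, Init, Reset}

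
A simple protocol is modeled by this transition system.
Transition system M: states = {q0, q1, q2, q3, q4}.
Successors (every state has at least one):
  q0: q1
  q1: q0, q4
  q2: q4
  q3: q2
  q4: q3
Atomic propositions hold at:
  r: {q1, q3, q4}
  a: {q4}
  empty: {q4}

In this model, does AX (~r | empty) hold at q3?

Yes

Sat(~r) = {q0, q2}
Sat(~r | empty) = {q0, q2, q4}
Sat(AX (~r | empty)) = {s : every successor in {q0, q2, q4}} = {q1, q2, q3}
q3 ∈ Sat(AX (~r | empty)) = {q1, q2, q3}, so the formula holds at q3.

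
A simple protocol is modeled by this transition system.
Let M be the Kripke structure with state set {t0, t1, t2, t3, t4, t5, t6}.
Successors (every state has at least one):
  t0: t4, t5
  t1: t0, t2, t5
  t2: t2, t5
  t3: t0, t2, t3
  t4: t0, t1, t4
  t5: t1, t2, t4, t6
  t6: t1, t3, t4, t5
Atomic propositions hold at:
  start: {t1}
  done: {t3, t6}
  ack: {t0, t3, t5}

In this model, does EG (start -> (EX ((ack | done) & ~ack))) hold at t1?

No

Sat(ack | done) = {t0, t3, t5, t6}
Sat(~ack) = {t1, t2, t4, t6}
Sat((ack | done) & ~ack) = {t6}
Sat(EX ((ack | done) & ~ack)) = {s : some successor in {t6}} = {t5}
Sat(start -> (EX ((ack | done) & ~ack))) = {t0, t2, t3, t4, t5, t6}
EG (start -> (EX ((ack | done) & ~ack))): greatest fixpoint, start Z0 = {t0, t2, t3, t4, t5, t6}, keep only states in Sat with some successor in Z. Already a fixed point.
Sat(EG (start -> (EX ((ack | done) & ~ack)))) = {t0, t2, t3, t4, t5, t6}
t1 ∉ Sat(EG (start -> (EX ((ack | done) & ~ack)))) = {t0, t2, t3, t4, t5, t6}, so the formula does not hold at t1.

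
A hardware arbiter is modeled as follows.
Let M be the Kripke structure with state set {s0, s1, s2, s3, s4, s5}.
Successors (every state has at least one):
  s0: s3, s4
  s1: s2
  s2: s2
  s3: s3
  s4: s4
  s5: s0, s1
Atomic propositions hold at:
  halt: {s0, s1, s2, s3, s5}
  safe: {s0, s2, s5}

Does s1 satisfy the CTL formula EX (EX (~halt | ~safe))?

No

Sat(~halt) = {s4}
Sat(~safe) = {s1, s3, s4}
Sat(~halt | ~safe) = {s1, s3, s4}
Sat(EX (~halt | ~safe)) = {s : some successor in {s1, s3, s4}} = {s0, s3, s4, s5}
Sat(EX (EX (~halt | ~safe))) = {s : some successor in {s0, s3, s4, s5}} = {s0, s3, s4, s5}
s1 ∉ Sat(EX (EX (~halt | ~safe))) = {s0, s3, s4, s5}, so the formula does not hold at s1.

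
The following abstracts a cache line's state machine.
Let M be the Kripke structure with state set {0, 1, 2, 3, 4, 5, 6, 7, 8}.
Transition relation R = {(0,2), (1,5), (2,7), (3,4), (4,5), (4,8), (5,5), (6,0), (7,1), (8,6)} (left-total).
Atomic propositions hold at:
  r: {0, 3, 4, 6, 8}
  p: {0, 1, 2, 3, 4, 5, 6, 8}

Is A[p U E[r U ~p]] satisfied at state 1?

No

Sat(~p) = {7}
E[r U ~p]: least fixpoint, start Z0 = Sat(~p) = {7}, add states in Sat(r) with some successor in Z. Already a fixed point.
Sat(E[r U ~p]) = {7}
A[p U E[r U ~p]]: least fixpoint, start Z0 = Sat(E[r U ~p]) = {7}, add states in Sat(p) with every successor in Z. Z1 = {2, 7}; Z2 = {0, 2, 7}; Z3 = {0, 2, 6, 7}; Z4 = {0, 2, 6, 7, 8}; fixed.
Sat(A[p U E[r U ~p]]) = {0, 2, 6, 7, 8}
1 ∉ Sat(A[p U E[r U ~p]]) = {0, 2, 6, 7, 8}, so the formula does not hold at 1.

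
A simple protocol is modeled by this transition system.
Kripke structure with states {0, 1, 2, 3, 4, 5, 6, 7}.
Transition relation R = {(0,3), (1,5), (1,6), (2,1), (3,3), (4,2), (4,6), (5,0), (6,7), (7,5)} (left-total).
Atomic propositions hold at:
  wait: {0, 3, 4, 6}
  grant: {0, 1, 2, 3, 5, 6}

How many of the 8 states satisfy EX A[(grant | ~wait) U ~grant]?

Sat(~wait) = {1, 2, 5, 7}
Sat(grant | ~wait) = {0, 1, 2, 3, 5, 6, 7}
Sat(~grant) = {4, 7}
A[(grant | ~wait) U ~grant]: least fixpoint, start Z0 = Sat(~grant) = {4, 7}, add states in Sat(grant | ~wait) with every successor in Z. Z1 = {4, 6, 7}; fixed.
Sat(A[(grant | ~wait) U ~grant]) = {4, 6, 7}
Sat(EX A[(grant | ~wait) U ~grant]) = {s : some successor in {4, 6, 7}} = {1, 4, 6}
|Sat(EX A[(grant | ~wait) U ~grant])| = |{1, 4, 6}| = 3.

3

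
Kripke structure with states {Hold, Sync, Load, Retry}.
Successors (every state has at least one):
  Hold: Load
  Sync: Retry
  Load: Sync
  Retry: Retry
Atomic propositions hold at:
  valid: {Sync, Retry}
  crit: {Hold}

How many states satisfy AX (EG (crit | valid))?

Sat(crit | valid) = {Hold, Sync, Retry}
EG (crit | valid): greatest fixpoint, start Z0 = {Hold, Sync, Retry}, keep only states in Sat with some successor in Z. Z1 = {Sync, Retry}; fixed.
Sat(EG (crit | valid)) = {Sync, Retry}
Sat(AX (EG (crit | valid))) = {s : every successor in {Sync, Retry}} = {Sync, Load, Retry}
|Sat(AX (EG (crit | valid)))| = |{Sync, Load, Retry}| = 3.

3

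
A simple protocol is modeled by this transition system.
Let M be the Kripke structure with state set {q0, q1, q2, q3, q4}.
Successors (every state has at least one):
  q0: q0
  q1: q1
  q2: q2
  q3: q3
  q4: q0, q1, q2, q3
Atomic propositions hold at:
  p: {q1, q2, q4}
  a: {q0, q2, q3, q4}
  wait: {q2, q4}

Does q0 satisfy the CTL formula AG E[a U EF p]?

No

EF p: least fixpoint, start Z0 = {q1, q2, q4}, add states with some successor in Z. Already a fixed point.
Sat(EF p) = {q1, q2, q4}
E[a U EF p]: least fixpoint, start Z0 = Sat(EF p) = {q1, q2, q4}, add states in Sat(a) with some successor in Z. Already a fixed point.
Sat(E[a U EF p]) = {q1, q2, q4}
AG E[a U EF p]: greatest fixpoint, start Z0 = {q1, q2, q4}, keep only states in Sat with every successor in Z. Z1 = {q1, q2}; fixed.
Sat(AG E[a U EF p]) = {q1, q2}
q0 ∉ Sat(AG E[a U EF p]) = {q1, q2}, so the formula does not hold at q0.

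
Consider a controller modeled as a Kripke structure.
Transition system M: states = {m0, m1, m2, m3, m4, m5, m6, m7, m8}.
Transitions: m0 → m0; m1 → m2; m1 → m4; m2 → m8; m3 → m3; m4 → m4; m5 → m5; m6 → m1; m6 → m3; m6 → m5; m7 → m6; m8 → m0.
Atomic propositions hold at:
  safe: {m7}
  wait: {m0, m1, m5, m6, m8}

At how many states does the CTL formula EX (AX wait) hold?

Sat(AX wait) = {s : every successor in {m0, m1, m5, m6, m8}} = {m0, m2, m5, m7, m8}
Sat(EX (AX wait)) = {s : some successor in {m0, m2, m5, m7, m8}} = {m0, m1, m2, m5, m6, m8}
|Sat(EX (AX wait))| = |{m0, m1, m2, m5, m6, m8}| = 6.

6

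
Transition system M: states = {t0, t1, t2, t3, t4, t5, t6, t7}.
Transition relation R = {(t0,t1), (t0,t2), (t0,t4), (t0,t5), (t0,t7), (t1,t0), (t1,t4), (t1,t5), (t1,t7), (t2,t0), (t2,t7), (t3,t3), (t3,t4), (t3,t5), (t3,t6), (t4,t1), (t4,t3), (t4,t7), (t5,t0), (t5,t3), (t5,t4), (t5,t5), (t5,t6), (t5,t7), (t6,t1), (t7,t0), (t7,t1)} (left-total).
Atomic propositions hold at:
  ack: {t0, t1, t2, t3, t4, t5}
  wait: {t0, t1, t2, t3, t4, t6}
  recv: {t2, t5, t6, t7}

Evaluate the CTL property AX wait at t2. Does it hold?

Sat(AX wait) = {s : every successor in {t0, t1, t2, t3, t4, t6}} = {t6, t7}
t2 ∉ Sat(AX wait) = {t6, t7}, so the formula does not hold at t2.

No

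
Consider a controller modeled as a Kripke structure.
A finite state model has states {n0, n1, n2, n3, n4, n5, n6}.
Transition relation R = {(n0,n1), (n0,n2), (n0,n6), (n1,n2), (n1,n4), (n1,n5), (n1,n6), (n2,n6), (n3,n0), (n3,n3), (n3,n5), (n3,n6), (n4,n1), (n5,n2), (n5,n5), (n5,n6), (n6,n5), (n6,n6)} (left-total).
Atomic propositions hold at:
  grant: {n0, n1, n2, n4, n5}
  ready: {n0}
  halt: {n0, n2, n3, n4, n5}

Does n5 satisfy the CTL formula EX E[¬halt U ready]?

Sat(¬halt) = {n1, n6}
E[¬halt U ready]: least fixpoint, start Z0 = Sat(ready) = {n0}, add states in Sat(¬halt) with some successor in Z. Already a fixed point.
Sat(E[¬halt U ready]) = {n0}
Sat(EX E[¬halt U ready]) = {s : some successor in {n0}} = {n3}
n5 ∉ Sat(EX E[¬halt U ready]) = {n3}, so the formula does not hold at n5.

No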